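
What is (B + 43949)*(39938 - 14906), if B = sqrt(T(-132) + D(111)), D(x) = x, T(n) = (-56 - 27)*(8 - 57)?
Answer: 1100131368 + 25032*sqrt(4178) ≈ 1.1018e+9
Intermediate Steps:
T(n) = 4067 (T(n) = -83*(-49) = 4067)
B = sqrt(4178) (B = sqrt(4067 + 111) = sqrt(4178) ≈ 64.637)
(B + 43949)*(39938 - 14906) = (sqrt(4178) + 43949)*(39938 - 14906) = (43949 + sqrt(4178))*25032 = 1100131368 + 25032*sqrt(4178)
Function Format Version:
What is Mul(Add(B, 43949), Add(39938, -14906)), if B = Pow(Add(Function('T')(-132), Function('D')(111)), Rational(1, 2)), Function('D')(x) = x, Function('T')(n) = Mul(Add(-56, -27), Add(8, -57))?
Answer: Add(1100131368, Mul(25032, Pow(4178, Rational(1, 2)))) ≈ 1.1018e+9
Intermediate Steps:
Function('T')(n) = 4067 (Function('T')(n) = Mul(-83, -49) = 4067)
B = Pow(4178, Rational(1, 2)) (B = Pow(Add(4067, 111), Rational(1, 2)) = Pow(4178, Rational(1, 2)) ≈ 64.637)
Mul(Add(B, 43949), Add(39938, -14906)) = Mul(Add(Pow(4178, Rational(1, 2)), 43949), Add(39938, -14906)) = Mul(Add(43949, Pow(4178, Rational(1, 2))), 25032) = Add(1100131368, Mul(25032, Pow(4178, Rational(1, 2))))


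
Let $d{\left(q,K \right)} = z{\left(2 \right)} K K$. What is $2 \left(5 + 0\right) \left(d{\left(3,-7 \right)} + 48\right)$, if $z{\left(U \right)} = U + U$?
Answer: $2440$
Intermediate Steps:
$z{\left(U \right)} = 2 U$
$d{\left(q,K \right)} = 4 K^{2}$ ($d{\left(q,K \right)} = 2 \cdot 2 K K = 4 K K = 4 K^{2}$)
$2 \left(5 + 0\right) \left(d{\left(3,-7 \right)} + 48\right) = 2 \left(5 + 0\right) \left(4 \left(-7\right)^{2} + 48\right) = 2 \cdot 5 \left(4 \cdot 49 + 48\right) = 10 \left(196 + 48\right) = 10 \cdot 244 = 2440$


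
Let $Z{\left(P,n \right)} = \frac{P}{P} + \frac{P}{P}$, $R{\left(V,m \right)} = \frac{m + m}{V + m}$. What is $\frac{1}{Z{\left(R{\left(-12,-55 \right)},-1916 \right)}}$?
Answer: $\frac{1}{2} \approx 0.5$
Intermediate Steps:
$R{\left(V,m \right)} = \frac{2 m}{V + m}$
$Z{\left(P,n \right)} = 2$ ($Z{\left(P,n \right)} = 1 + 1 = 2$)
$\frac{1}{Z{\left(R{\left(-12,-55 \right)},-1916 \right)}} = \frac{1}{2}$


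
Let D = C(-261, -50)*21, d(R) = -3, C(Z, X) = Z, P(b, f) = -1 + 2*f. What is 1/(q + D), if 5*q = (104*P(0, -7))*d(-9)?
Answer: -1/4545 ≈ -0.00022002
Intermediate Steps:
D = -5481 (D = -261*21 = -5481)
q = 936 (q = ((104*(-1 + 2*(-7)))*(-3))/5 = ((104*(-1 - 14))*(-3))/5 = ((104*(-15))*(-3))/5 = (-1560*(-3))/5 = (1/5)*4680 = 936)
1/(q + D) = 1/(936 - 5481) = 1/(-4545) = -1/4545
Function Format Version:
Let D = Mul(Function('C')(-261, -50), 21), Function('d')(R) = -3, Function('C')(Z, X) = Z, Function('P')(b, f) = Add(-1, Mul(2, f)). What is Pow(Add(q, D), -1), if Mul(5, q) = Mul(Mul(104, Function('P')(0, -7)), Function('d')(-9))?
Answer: Rational(-1, 4545) ≈ -0.00022002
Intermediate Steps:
D = -5481 (D = Mul(-261, 21) = -5481)
q = 936 (q = Mul(Rational(1, 5), Mul(Mul(104, Add(-1, Mul(2, -7))), -3)) = Mul(Rational(1, 5), Mul(Mul(104, Add(-1, -14)), -3)) = Mul(Rational(1, 5), Mul(Mul(104, -15), -3)) = Mul(Rational(1, 5), Mul(-1560, -3)) = Mul(Rational(1, 5), 4680) = 936)
Pow(Add(q, D), -1) = Pow(Add(936, -5481), -1) = Pow(-4545, -1) = Rational(-1, 4545)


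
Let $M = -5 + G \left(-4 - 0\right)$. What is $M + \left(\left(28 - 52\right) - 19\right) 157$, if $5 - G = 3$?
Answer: $-6764$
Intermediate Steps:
$G = 2$ ($G = 5 - 3 = 2$)
$M = -13$ ($M = -5 + 2 \left(-4 - 0\right) = -5 + 2 \left(-4 + 0\right) = -5 + 2 \left(-4\right) = -5 - 8 = -13$)
$M + \left(\left(28 - 52\right) - 19\right) 157 = -13 + \left(\left(28 - 52\right) - 19\right) 157 = -13 + \left(-24 - 19\right) 157 = -13 - 6751 = -6764$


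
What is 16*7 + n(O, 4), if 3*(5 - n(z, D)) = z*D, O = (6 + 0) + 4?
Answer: 311/3 ≈ 103.67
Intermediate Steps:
O = 10 (O = 6 + 4 = 10)
n(z, D) = 5 - D*z/3 (n(z, D) = 5 - z*D/3 = 5 - D*z/3)
16*7 + n(O, 4) = 16*7 + (5 - ⅓*4*10) = 112 + (5 - 40/3) = 112 - 25/3 = 311/3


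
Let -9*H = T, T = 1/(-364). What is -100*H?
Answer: -25/819 ≈ -0.030525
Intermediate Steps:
T = -1/364 ≈ -0.0027473
H = 1/3276 (H = -1/9*(-1/364) = 1/3276 ≈ 0.00030525)
-100*H = -100*1/3276 = -25/819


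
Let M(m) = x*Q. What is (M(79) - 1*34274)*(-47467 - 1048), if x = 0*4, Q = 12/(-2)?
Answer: 1662803110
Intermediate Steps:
Q = -6 (Q = 12*(-1/2) = -6)
x = 0
M(m) = 0 (M(m) = 0*(-6) = 0)
(M(79) - 1*34274)*(-47467 - 1048) = (0 - 1*34274)*(-47467 - 1048) = (0 - 34274)*(-48515) = -34274*(-48515) = 1662803110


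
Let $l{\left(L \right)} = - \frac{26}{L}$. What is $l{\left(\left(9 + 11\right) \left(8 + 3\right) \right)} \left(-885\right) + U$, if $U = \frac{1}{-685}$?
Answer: $\frac{1576163}{15070} \approx 104.59$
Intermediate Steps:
$U = - \frac{1}{685} \approx -0.0014599$
$l{\left(\left(9 + 11\right) \left(8 + 3\right) \right)} \left(-885\right) + U = - \frac{26}{\left(9 + 11\right) \left(8 + 3\right)} \left(-885\right) - \frac{1}{685} = - \frac{26}{20 \cdot 11} \left(-885\right) - \frac{1}{685} = - \frac{26}{220} \left(-885\right) - \frac{1}{685} = \left(-26\right) \frac{1}{220} \left(-885\right) - \frac{1}{685} = \left(- \frac{13}{110}\right) \left(-885\right) - \frac{1}{685} = \frac{2301}{22} - \frac{1}{685} = \frac{1576163}{15070}$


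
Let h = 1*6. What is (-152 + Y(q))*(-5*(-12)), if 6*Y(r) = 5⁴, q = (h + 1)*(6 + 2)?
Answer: -2870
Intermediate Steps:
h = 6
q = 56 (q = (6 + 1)*(6 + 2) = 7*8 = 56)
Y(r) = 625/6 (Y(r) = (⅙)*5⁴ = (⅙)*625 = 625/6)
(-152 + Y(q))*(-5*(-12)) = (-152 + 625/6)*(-5*(-12)) = -287/6*60 = -2870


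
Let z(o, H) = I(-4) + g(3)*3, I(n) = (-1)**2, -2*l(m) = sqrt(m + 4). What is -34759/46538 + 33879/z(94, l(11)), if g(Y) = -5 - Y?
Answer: -68585233/46538 ≈ -1473.7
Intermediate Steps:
l(m) = -sqrt(4 + m)/2 (l(m) = -sqrt(m + 4)/2 = -sqrt(4 + m)/2)
I(n) = 1
z(o, H) = -23 (z(o, H) = 1 + (-5 - 1*3)*3 = 1 + (-5 - 3)*3 = 1 - 8*3 = 1 - 24 = -23)
-34759/46538 + 33879/z(94, l(11)) = -34759/46538 + 33879/(-23) = -34759*1/46538 + 33879*(-1/23) = -34759/46538 - 1473 = -68585233/46538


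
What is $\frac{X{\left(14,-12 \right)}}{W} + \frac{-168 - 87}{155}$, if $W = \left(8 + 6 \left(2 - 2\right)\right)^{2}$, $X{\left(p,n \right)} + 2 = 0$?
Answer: $- \frac{1663}{992} \approx -1.6764$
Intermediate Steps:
$X{\left(p,n \right)} = -2$ ($X{\left(p,n \right)} = -2 + 0 = -2$)
$W = 64$ ($W = \left(8 + 6 \cdot 0\right)^{2} = \left(8 + 0\right)^{2} = 8^{2} = 64$)
$\frac{X{\left(14,-12 \right)}}{W} + \frac{-168 - 87}{155} = - \frac{2}{64} + \frac{-168 - 87}{155} = \left(-2\right) \frac{1}{64} + \left(-168 - 87\right) \frac{1}{155} = - \frac{1}{32} - \frac{51}{31} = - \frac{1663}{992}$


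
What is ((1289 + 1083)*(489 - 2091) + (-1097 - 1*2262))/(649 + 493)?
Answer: -3803303/1142 ≈ -3330.4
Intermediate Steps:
((1289 + 1083)*(489 - 2091) + (-1097 - 1*2262))/(649 + 493) = (2372*(-1602) + (-1097 - 2262))/1142 = (-3799944 - 3359)*(1/1142) = -3803303*1/1142 = -3803303/1142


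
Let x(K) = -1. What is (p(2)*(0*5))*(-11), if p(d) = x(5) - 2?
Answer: 0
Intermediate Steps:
p(d) = -3 (p(d) = -1 - 2 = -3)
(p(2)*(0*5))*(-11) = -0*5*(-11) = -3*0*(-11) = 0*(-11) = 0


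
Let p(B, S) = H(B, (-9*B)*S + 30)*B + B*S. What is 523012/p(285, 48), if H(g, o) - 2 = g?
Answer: 523012/95475 ≈ 5.4780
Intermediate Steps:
H(g, o) = 2 + g
p(B, S) = B*S + B*(2 + B) (p(B, S) = (2 + B)*B + B*S = B*(2 + B) + B*S = B*S + B*(2 + B))
523012/p(285, 48) = 523012/((285*(2 + 285 + 48))) = 523012/((285*335)) = 523012/95475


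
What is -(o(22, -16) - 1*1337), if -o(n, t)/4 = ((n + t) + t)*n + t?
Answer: 393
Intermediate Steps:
o(n, t) = -4*t - 4*n*(n + 2*t) (o(n, t) = -4*(((n + t) + t)*n + t) = -4*((n + 2*t)*n + t) = -4*(n*(n + 2*t) + t) = -4*(t + n*(n + 2*t)) = -4*t - 4*n*(n + 2*t))
-(o(22, -16) - 1*1337) = -((-4*(-16) - 4*22² - 8*22*(-16)) - 1*1337) = -((64 - 4*484 + 2816) - 1337) = -((64 - 1936 + 2816) - 1337) = -(944 - 1337) = -1*(-393) = 393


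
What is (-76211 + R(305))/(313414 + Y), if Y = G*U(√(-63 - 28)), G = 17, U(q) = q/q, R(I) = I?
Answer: -25302/104477 ≈ -0.24218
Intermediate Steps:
U(q) = 1
Y = 17 (Y = 17*1 = 17)
(-76211 + R(305))/(313414 + Y) = (-76211 + 305)/(313414 + 17) = -75906/313431 = -75906*1/313431 = -25302/104477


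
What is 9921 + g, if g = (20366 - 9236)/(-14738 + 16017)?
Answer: 12700089/1279 ≈ 9929.7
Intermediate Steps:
g = 11130/1279 ≈ 8.7021
9921 + g = 9921 + 11130/1279 = 12700089/1279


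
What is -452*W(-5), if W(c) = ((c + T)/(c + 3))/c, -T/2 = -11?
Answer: -3842/5 ≈ -768.40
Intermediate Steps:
T = 22 (T = -2*(-11) = 22)
W(c) = (22 + c)/(c*(3 + c)) (W(c) = ((c + 22)/(c + 3))/c = ((22 + c)/(3 + c))/c = (22 + c)/(c*(3 + c)))
-452*W(-5) = -452*(22 - 5)/((-5)*(3 - 5)) = -(-452)*17/(5*(-2)) = -(-452)*(-1)*17/(5*2) = -452*17/10 = -3842/5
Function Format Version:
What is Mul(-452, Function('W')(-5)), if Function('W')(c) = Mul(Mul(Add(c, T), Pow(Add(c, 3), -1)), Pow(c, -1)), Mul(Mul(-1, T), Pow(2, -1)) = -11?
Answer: Rational(-3842, 5) ≈ -768.40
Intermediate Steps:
T = 22 (T = Mul(-2, -11) = 22)
Function('W')(c) = Mul(Pow(c, -1), Pow(Add(3, c), -1), Add(22, c)) (Function('W')(c) = Mul(Mul(Add(c, 22), Pow(Add(c, 3), -1)), Pow(c, -1)) = Mul(Mul(Add(22, c), Pow(Add(3, c), -1)), Pow(c, -1)) = Mul(Mul(Pow(Add(3, c), -1), Add(22, c)), Pow(c, -1)) = Mul(Pow(c, -1), Pow(Add(3, c), -1), Add(22, c)))
Mul(-452, Function('W')(-5)) = Mul(-452, Mul(Pow(-5, -1), Pow(Add(3, -5), -1), Add(22, -5))) = Mul(-452, Mul(Rational(-1, 5), Pow(-2, -1), 17)) = Mul(-452, Mul(Rational(-1, 5), Rational(-1, 2), 17)) = Mul(-452, Rational(17, 10)) = Rational(-3842, 5)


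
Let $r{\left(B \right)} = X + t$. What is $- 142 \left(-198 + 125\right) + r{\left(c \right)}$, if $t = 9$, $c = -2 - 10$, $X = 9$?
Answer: $10384$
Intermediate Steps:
$c = -12$ ($c = -2 - 10 = -12$)
$r{\left(B \right)} = 18$ ($r{\left(B \right)} = 9 + 9 = 18$)
$- 142 \left(-198 + 125\right) + r{\left(c \right)} = - 142 \left(-198 + 125\right) + 18 = \left(-142\right) \left(-73\right) + 18 = 10366 + 18 = 10384$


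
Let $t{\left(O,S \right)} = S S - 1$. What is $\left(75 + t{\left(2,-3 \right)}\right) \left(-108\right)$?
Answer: $-8964$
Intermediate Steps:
$t{\left(O,S \right)} = -1 + S^{2}$ ($t{\left(O,S \right)} = S^{2} - 1 = -1 + S^{2}$)
$\left(75 + t{\left(2,-3 \right)}\right) \left(-108\right) = \left(75 - \left(1 - \left(-3\right)^{2}\right)\right) \left(-108\right) = \left(75 + \left(-1 + 9\right)\right) \left(-108\right) = \left(75 + 8\right) \left(-108\right) = 83 \left(-108\right) = -8964$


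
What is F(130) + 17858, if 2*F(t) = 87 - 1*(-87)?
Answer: 17945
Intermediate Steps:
F(t) = 87 (F(t) = (87 - 1*(-87))/2 = (87 + 87)/2 = (½)*174 = 87)
F(130) + 17858 = 87 + 17858 = 17945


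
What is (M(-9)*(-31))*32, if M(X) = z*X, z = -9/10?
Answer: -40176/5 ≈ -8035.2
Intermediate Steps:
z = -9/10 (z = -9*1/10 = -9/10 ≈ -0.90000)
M(X) = -9*X/10
(M(-9)*(-31))*32 = (-9/10*(-9)*(-31))*32 = ((81/10)*(-31))*32 = -2511/10*32 = -40176/5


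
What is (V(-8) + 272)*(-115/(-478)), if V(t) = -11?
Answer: 30015/478 ≈ 62.793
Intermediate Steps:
(V(-8) + 272)*(-115/(-478)) = (-11 + 272)*(-115/(-478)) = 261*(-115*(-1/478)) = 261*(115/478) = 30015/478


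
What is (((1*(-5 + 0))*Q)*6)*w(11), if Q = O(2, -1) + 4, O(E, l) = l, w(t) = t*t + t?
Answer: -11880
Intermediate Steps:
w(t) = t + t**2 (w(t) = t**2 + t = t + t**2)
Q = 3 (Q = -1 + 4 = 3)
(((1*(-5 + 0))*Q)*6)*w(11) = (((1*(-5 + 0))*3)*6)*(11*(1 + 11)) = (((1*(-5))*3)*6)*(11*12) = (-5*3*6)*132 = -15*6*132 = -90*132 = -11880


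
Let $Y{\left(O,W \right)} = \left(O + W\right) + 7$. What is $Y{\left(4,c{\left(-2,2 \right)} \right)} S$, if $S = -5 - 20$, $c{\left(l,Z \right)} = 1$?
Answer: $-300$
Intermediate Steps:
$S = -25$ ($S = -5 - 20 = -25$)
$Y{\left(O,W \right)} = 7 + O + W$
$Y{\left(4,c{\left(-2,2 \right)} \right)} S = \left(7 + 4 + 1\right) \left(-25\right) = 12 \left(-25\right) = -300$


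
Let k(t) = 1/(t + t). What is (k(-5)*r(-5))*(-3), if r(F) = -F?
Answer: 3/2 ≈ 1.5000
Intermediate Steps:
k(t) = 1/(2*t)
(k(-5)*r(-5))*(-3) = (((½)/(-5))*(-1*(-5)))*(-3) = (((½)*(-⅕))*5)*(-3) = -⅒*5*(-3) = -½*(-3) = 3/2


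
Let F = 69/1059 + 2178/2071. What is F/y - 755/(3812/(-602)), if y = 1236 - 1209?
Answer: 4487274681857/37621964106 ≈ 119.27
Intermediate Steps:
y = 27
F = 816467/731063 (F = 69*(1/1059) + 2178*(1/2071) = 23/353 + 2178/2071 = 816467/731063 ≈ 1.1168)
F/y - 755/(3812/(-602)) = (816467/731063)/27 - 755/(3812/(-602)) = (816467/731063)*(1/27) - 755/(3812*(-1/602)) = 816467/19738701 - 755/(-1906/301) = 816467/19738701 - 755*(-301/1906) = 816467/19738701 + 227255/1906 = 4487274681857/37621964106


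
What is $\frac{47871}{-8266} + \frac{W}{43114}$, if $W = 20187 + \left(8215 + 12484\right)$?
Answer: $- \frac{862973309}{178190162} \approx -4.843$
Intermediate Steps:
$W = 40886$ ($W = 20187 + 20699 = 40886$)
$\frac{47871}{-8266} + \frac{W}{43114} = \frac{47871}{-8266} + \frac{40886}{43114} = 47871 \left(- \frac{1}{8266}\right) + 40886 \cdot \frac{1}{43114} = - \frac{47871}{8266} + \frac{20443}{21557} = - \frac{862973309}{178190162}$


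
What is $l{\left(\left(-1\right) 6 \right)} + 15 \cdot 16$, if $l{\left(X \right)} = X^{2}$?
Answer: $276$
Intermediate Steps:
$l{\left(\left(-1\right) 6 \right)} + 15 \cdot 16 = \left(\left(-1\right) 6\right)^{2} + 15 \cdot 16 = \left(-6\right)^{2} + 240 = 36 + 240 = 276$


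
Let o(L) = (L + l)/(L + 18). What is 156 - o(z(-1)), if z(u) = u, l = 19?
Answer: 2634/17 ≈ 154.94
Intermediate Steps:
o(L) = (19 + L)/(18 + L) (o(L) = (L + 19)/(L + 18) = (19 + L)/(18 + L))
156 - o(z(-1)) = 156 - (19 - 1)/(18 - 1) = 156 - 18/17 = 2634/17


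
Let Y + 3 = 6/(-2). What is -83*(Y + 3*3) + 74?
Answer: -175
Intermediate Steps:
Y = -6 (Y = -3 + 6/(-2) = -3 + 6*(-½) = -3 - 3 = -6)
-83*(Y + 3*3) + 74 = -83*(-6 + 3*3) + 74 = -83*(-6 + 9) + 74 = -83*3 + 74 = -249 + 74 = -175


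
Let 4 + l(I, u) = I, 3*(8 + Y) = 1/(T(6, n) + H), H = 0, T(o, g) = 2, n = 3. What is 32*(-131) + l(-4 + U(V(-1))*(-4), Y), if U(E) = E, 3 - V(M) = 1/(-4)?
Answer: -4213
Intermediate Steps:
V(M) = 13/4 (V(M) = 3 - 1/(-4) = 3 - 1*(-¼) = 3 + ¼ = 13/4)
Y = -47/6 (Y = -8 + 1/(3*(2 + 0)) = -8 + (⅓)/2 = -8 + (⅓)*(½) = -8 + ⅙ = -47/6 ≈ -7.8333)
l(I, u) = -4 + I
32*(-131) + l(-4 + U(V(-1))*(-4), Y) = 32*(-131) + (-4 + (-4 + (13/4)*(-4))) = -4192 + (-4 + (-4 - 13)) = -4192 + (-4 - 17) = -4192 - 21 = -4213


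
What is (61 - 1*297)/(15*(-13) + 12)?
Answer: 236/183 ≈ 1.2896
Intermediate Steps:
(61 - 1*297)/(15*(-13) + 12) = (61 - 297)/(-195 + 12) = -236/(-183) = -236*(-1/183) = 236/183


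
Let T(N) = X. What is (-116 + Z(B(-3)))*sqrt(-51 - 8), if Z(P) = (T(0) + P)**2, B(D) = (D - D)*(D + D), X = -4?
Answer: -100*I*sqrt(59) ≈ -768.11*I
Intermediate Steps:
B(D) = 0 (B(D) = 0*(2*D) = 0)
T(N) = -4
Z(P) = (-4 + P)**2
(-116 + Z(B(-3)))*sqrt(-51 - 8) = (-116 + (-4 + 0)**2)*sqrt(-51 - 8) = (-116 + (-4)**2)*sqrt(-59) = (-116 + 16)*(I*sqrt(59)) = -100*I*sqrt(59)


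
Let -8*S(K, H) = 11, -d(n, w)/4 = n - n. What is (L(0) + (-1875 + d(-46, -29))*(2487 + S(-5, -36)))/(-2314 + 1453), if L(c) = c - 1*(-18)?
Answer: 12428077/2296 ≈ 5412.9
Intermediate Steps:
d(n, w) = 0 (d(n, w) = -4*(n - n) = -4*0 = 0)
S(K, H) = -11/8 (S(K, H) = -⅛*11 = -11/8)
L(c) = 18 + c (L(c) = c + 18 = 18 + c)
(L(0) + (-1875 + d(-46, -29))*(2487 + S(-5, -36)))/(-2314 + 1453) = ((18 + 0) + (-1875 + 0)*(2487 - 11/8))/(-2314 + 1453) = (18 - 1875*19885/8)/(-861) = (18 - 37284375/8)*(-1/861) = -37284231/8*(-1/861) = 12428077/2296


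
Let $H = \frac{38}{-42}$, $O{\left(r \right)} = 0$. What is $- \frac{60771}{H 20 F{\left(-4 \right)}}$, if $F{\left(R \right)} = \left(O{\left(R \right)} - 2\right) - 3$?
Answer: $- \frac{1276191}{1900} \approx -671.68$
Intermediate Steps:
$F{\left(R \right)} = -5$ ($F{\left(R \right)} = \left(0 - 2\right) - 3 = -2 - 3 = -5$)
$H = - \frac{19}{21}$ ($H = 38 \left(- \frac{1}{42}\right) = - \frac{19}{21} \approx -0.90476$)
$- \frac{60771}{H 20 F{\left(-4 \right)}} = - \frac{60771}{\left(- \frac{19}{21}\right) 20 \left(-5\right)} = - \frac{60771}{\left(- \frac{380}{21}\right) \left(-5\right)} = - \frac{60771}{\frac{1900}{21}} = \left(-60771\right) \frac{21}{1900} = - \frac{1276191}{1900}$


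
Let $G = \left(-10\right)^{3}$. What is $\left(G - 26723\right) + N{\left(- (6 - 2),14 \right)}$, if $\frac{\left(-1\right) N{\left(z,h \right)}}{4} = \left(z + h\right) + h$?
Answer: $-27819$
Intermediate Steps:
$N{\left(z,h \right)} = - 8 h - 4 z$ ($N{\left(z,h \right)} = - 4 \left(\left(z + h\right) + h\right) = - 4 \left(\left(h + z\right) + h\right) = - 4 \left(z + 2 h\right) = - 8 h - 4 z$)
$G = -1000$
$\left(G - 26723\right) + N{\left(- (6 - 2),14 \right)} = \left(-1000 - 26723\right) - \left(112 + 4 \left(- (6 - 2)\right)\right) = -27723 - \left(112 + 4 \left(\left(-1\right) 4\right)\right) = -27723 - 96 = -27819$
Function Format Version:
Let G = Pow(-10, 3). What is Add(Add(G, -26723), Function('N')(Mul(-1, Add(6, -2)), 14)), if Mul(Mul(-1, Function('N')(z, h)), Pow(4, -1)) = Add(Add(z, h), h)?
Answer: -27819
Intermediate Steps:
Function('N')(z, h) = Add(Mul(-8, h), Mul(-4, z)) (Function('N')(z, h) = Mul(-4, Add(Add(z, h), h)) = Mul(-4, Add(Add(h, z), h)) = Mul(-4, Add(z, Mul(2, h))) = Add(Mul(-8, h), Mul(-4, z)))
G = -1000
Add(Add(G, -26723), Function('N')(Mul(-1, Add(6, -2)), 14)) = Add(Add(-1000, -26723), Add(Mul(-8, 14), Mul(-4, Mul(-1, Add(6, -2))))) = Add(-27723, Add(-112, Mul(-4, Mul(-1, 4)))) = Add(-27723, Add(-112, Mul(-4, -4))) = Add(-27723, Add(-112, 16)) = Add(-27723, -96) = -27819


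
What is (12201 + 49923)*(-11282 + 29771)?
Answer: 1148610636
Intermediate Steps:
(12201 + 49923)*(-11282 + 29771) = 62124*18489 = 1148610636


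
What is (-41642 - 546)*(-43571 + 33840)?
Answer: 410531428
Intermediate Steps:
(-41642 - 546)*(-43571 + 33840) = -42188*(-9731) = 410531428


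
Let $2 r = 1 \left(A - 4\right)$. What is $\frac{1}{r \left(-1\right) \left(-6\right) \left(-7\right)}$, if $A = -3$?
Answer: $\frac{1}{147} \approx 0.0068027$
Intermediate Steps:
$r = - \frac{7}{2}$ ($r = \frac{1 \left(-3 - 4\right)}{2} = \frac{1 \left(-7\right)}{2} = \frac{1}{2} \left(-7\right) = - \frac{7}{2} \approx -3.5$)
$\frac{1}{r \left(-1\right) \left(-6\right) \left(-7\right)} = \frac{1}{\left(- \frac{7}{2}\right) \left(-1\right) \left(-6\right) \left(-7\right)} = \frac{1}{\left(- \frac{7}{2}\right) 6 \left(-7\right)} = \frac{1}{\left(- \frac{7}{2}\right) \left(-42\right)} = \frac{1}{147}$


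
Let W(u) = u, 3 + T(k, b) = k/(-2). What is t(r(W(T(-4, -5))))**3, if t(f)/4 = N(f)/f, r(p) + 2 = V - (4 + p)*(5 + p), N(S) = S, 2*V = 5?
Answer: 64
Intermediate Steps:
V = 5/2 (V = (1/2)*5 = 5/2 ≈ 2.5000)
T(k, b) = -3 - k/2 (T(k, b) = -3 + k/(-2) = -3 + k*(-1/2) = -3 - k/2)
r(p) = 1/2 - (4 + p)*(5 + p) (r(p) = -2 + (5/2 - (4 + p)*(5 + p)) = 1/2 - (4 + p)*(5 + p))
t(f) = 4 (t(f) = 4*(f/f) = 4*1 = 4)
t(r(W(T(-4, -5))))**3 = 4**3 = 64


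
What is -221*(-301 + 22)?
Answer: 61659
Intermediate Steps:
-221*(-301 + 22) = -221*(-279) = 61659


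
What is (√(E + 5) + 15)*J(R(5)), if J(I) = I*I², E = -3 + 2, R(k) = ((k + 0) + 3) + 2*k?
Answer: 99144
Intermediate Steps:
R(k) = 3 + 3*k (R(k) = (k + 3) + 2*k = (3 + k) + 2*k = 3 + 3*k)
E = -1
J(I) = I³
(√(E + 5) + 15)*J(R(5)) = (√(-1 + 5) + 15)*(3 + 3*5)³ = (√4 + 15)*(3 + 15)³ = (2 + 15)*18³ = 17*5832 = 99144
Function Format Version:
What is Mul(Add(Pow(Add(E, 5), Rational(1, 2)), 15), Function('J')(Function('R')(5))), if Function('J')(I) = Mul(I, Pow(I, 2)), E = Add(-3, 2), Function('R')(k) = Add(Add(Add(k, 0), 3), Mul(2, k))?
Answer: 99144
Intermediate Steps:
Function('R')(k) = Add(3, Mul(3, k)) (Function('R')(k) = Add(Add(k, 3), Mul(2, k)) = Add(Add(3, k), Mul(2, k)) = Add(3, Mul(3, k)))
E = -1
Function('J')(I) = Pow(I, 3)
Mul(Add(Pow(Add(E, 5), Rational(1, 2)), 15), Function('J')(Function('R')(5))) = Mul(Add(Pow(Add(-1, 5), Rational(1, 2)), 15), Pow(Add(3, Mul(3, 5)), 3)) = Mul(Add(Pow(4, Rational(1, 2)), 15), Pow(Add(3, 15), 3)) = Mul(Add(2, 15), Pow(18, 3)) = Mul(17, 5832) = 99144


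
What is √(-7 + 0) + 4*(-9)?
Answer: -36 + I*√7 ≈ -36.0 + 2.6458*I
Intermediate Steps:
√(-7 + 0) + 4*(-9) = √(-7) - 36 = I*√7 - 36 = -36 + I*√7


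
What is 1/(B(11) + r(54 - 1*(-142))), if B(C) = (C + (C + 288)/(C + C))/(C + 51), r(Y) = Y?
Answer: 1364/267885 ≈ 0.0050917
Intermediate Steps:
B(C) = (C + (288 + C)/(2*C))/(51 + C) (B(C) = (C + (288 + C)/((2*C)))/(51 + C) = (C + (288 + C)*(1/(2*C)))/(51 + C) = (C + (288 + C)/(2*C))/(51 + C))
1/(B(11) + r(54 - 1*(-142))) = 1/((144 + 11² + (½)*11)/(11*(51 + 11)) + (54 - 1*(-142))) = 1/((1/11)*(144 + 121 + 11/2)/62 + (54 + 142)) = 1/((1/11)*(1/62)*(541/2) + 196) = 1/(541/1364 + 196) = 1/(267885/1364) = 1364/267885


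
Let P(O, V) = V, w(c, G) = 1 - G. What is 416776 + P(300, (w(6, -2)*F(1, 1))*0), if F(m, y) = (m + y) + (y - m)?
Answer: 416776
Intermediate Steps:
F(m, y) = 2*y
416776 + P(300, (w(6, -2)*F(1, 1))*0) = 416776 + ((1 - 1*(-2))*(2*1))*0 = 416776 + ((1 + 2)*2)*0 = 416776 + (3*2)*0 = 416776 + 6*0 = 416776 + 0 = 416776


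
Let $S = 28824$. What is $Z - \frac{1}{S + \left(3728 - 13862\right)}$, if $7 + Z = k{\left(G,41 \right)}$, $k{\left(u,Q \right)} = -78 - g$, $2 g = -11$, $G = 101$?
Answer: $- \frac{742928}{9345} \approx -79.5$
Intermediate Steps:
$g = - \frac{11}{2}$ ($g = \frac{1}{2} \left(-11\right) = - \frac{11}{2} \approx -5.5$)
$k{\left(u,Q \right)} = - \frac{145}{2}$ ($k{\left(u,Q \right)} = -78 - - \frac{11}{2} = -78 + \frac{11}{2} = - \frac{145}{2}$)
$Z = - \frac{159}{2}$ ($Z = -7 - \frac{145}{2} = - \frac{159}{2} \approx -79.5$)
$Z - \frac{1}{S + \left(3728 - 13862\right)} = - \frac{159}{2} - \frac{1}{28824 + \left(3728 - 13862\right)} = - \frac{159}{2} - \frac{1}{28824 - 10134} = - \frac{159}{2} - \frac{1}{18690} = - \frac{742928}{9345}$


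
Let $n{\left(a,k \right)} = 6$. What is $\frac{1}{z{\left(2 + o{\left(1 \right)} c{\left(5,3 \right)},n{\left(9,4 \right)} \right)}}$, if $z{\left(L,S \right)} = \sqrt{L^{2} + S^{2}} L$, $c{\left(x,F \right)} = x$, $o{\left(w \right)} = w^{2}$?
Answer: $\frac{\sqrt{85}}{595} \approx 0.015495$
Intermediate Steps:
$z{\left(L,S \right)} = L \sqrt{L^{2} + S^{2}}$
$\frac{1}{z{\left(2 + o{\left(1 \right)} c{\left(5,3 \right)},n{\left(9,4 \right)} \right)}} = \frac{1}{\left(2 + 1^{2} \cdot 5\right) \sqrt{\left(2 + 1^{2} \cdot 5\right)^{2} + 6^{2}}} = \frac{1}{\left(2 + 1 \cdot 5\right) \sqrt{\left(2 + 1 \cdot 5\right)^{2} + 36}} = \frac{1}{\left(2 + 5\right) \sqrt{\left(2 + 5\right)^{2} + 36}} = \frac{1}{7 \sqrt{7^{2} + 36}} = \frac{1}{7 \sqrt{49 + 36}} = \frac{1}{7 \sqrt{85}} = \frac{\sqrt{85}}{595}$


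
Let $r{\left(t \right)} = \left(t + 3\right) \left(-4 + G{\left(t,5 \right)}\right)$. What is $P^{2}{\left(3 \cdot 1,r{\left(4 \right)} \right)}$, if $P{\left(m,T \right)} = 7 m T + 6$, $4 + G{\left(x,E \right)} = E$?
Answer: $189225$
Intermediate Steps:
$G{\left(x,E \right)} = -4 + E$
$r{\left(t \right)} = -9 - 3 t$ ($r{\left(t \right)} = \left(t + 3\right) \left(-4 + \left(-4 + 5\right)\right) = \left(3 + t\right) \left(-4 + 1\right) = \left(3 + t\right) \left(-3\right) = -9 - 3 t$)
$P{\left(m,T \right)} = 6 + 7 T m$ ($P{\left(m,T \right)} = 7 T m + 6 = 6 + 7 T m$)
$P^{2}{\left(3 \cdot 1,r{\left(4 \right)} \right)} = \left(6 + 7 \left(-9 - 12\right) 3 \cdot 1\right)^{2} = \left(6 + 7 \left(-9 - 12\right) 3\right)^{2} = \left(6 + 7 \left(-21\right) 3\right)^{2} = \left(6 - 441\right)^{2} = \left(-435\right)^{2} = 189225$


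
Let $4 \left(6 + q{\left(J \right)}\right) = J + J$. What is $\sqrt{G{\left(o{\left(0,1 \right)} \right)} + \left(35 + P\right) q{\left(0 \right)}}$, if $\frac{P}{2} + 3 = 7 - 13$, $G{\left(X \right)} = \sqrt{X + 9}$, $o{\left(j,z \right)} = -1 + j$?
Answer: $\sqrt{-102 + 2 \sqrt{2}} \approx 9.9585 i$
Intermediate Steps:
$q{\left(J \right)} = -6 + \frac{J}{2}$ ($q{\left(J \right)} = -6 + \frac{J + J}{4} = -6 + \frac{2 J}{4} = -6 + \frac{J}{2}$)
$G{\left(X \right)} = \sqrt{9 + X}$
$P = -18$ ($P = -6 + 2 \left(7 - 13\right) = -6 + 2 \left(-6\right) = -6 - 12 = -18$)
$\sqrt{G{\left(o{\left(0,1 \right)} \right)} + \left(35 + P\right) q{\left(0 \right)}} = \sqrt{\sqrt{9 + \left(-1 + 0\right)} + \left(35 - 18\right) \left(-6 + \frac{1}{2} \cdot 0\right)} = \sqrt{\sqrt{9 - 1} + 17 \left(-6 + 0\right)} = \sqrt{\sqrt{8} + 17 \left(-6\right)} = \sqrt{2 \sqrt{2} - 102} = \sqrt{-102 + 2 \sqrt{2}}$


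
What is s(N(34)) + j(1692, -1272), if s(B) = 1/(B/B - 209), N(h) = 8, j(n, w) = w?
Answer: -264577/208 ≈ -1272.0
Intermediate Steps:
s(B) = -1/208 (s(B) = 1/(1 - 209) = 1/(-208) = -1/208)
s(N(34)) + j(1692, -1272) = -1/208 - 1272 = -264577/208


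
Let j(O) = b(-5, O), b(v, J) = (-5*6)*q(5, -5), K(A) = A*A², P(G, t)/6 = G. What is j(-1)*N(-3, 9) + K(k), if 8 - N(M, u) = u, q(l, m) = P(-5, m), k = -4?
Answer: -964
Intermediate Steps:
P(G, t) = 6*G
q(l, m) = -30 (q(l, m) = 6*(-5) = -30)
N(M, u) = 8 - u
K(A) = A³
b(v, J) = 900 (b(v, J) = -5*6*(-30) = -30*(-30) = 900)
j(O) = 900
j(-1)*N(-3, 9) + K(k) = 900*(8 - 1*9) + (-4)³ = 900*(8 - 9) - 64 = 900*(-1) - 64 = -900 - 64 = -964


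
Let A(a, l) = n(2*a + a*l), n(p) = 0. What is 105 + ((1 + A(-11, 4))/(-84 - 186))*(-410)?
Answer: 2876/27 ≈ 106.52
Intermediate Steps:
A(a, l) = 0
105 + ((1 + A(-11, 4))/(-84 - 186))*(-410) = 105 + ((1 + 0)/(-84 - 186))*(-410) = 105 + (1/(-270))*(-410) = 105 + (1*(-1/270))*(-410) = 105 - 1/270*(-410) = 105 + 41/27 = 2876/27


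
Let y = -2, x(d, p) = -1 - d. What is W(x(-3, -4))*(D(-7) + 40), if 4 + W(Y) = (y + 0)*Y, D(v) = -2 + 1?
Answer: -312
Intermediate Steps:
D(v) = -1
W(Y) = -4 - 2*Y (W(Y) = -4 + (-2 + 0)*Y = -4 - 2*Y)
W(x(-3, -4))*(D(-7) + 40) = (-4 - 2*(-1 - 1*(-3)))*(-1 + 40) = (-4 - 2*(-1 + 3))*39 = (-4 - 2*2)*39 = (-4 - 4)*39 = -8*39 = -312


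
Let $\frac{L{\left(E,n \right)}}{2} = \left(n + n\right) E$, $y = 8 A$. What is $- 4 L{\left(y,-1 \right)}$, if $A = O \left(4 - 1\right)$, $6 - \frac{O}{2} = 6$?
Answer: $0$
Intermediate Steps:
$O = 0$ ($O = 12 - 12 = 0$)
$A = 0$ ($A = 0 \left(4 - 1\right) = 0 \cdot 3 = 0$)
$y = 0$ ($y = 8 \cdot 0 = 0$)
$L{\left(E,n \right)} = 4 E n$ ($L{\left(E,n \right)} = 2 \left(n + n\right) E = 2 \cdot 2 n E = 2 \cdot 2 E n = 4 E n$)
$- 4 L{\left(y,-1 \right)} = - 4 \cdot 4 \cdot 0 \left(-1\right) = \left(-4\right) 0 = 0$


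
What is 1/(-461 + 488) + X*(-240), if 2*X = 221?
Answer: -716039/27 ≈ -26520.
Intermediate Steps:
X = 221/2 (X = (½)*221 = 221/2 ≈ 110.50)
1/(-461 + 488) + X*(-240) = 1/(-461 + 488) + (221/2)*(-240) = 1/27 - 26520 = -716039/27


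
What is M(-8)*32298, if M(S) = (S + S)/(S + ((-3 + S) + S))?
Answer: 172256/9 ≈ 19140.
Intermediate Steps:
M(S) = 2*S/(-3 + 3*S) (M(S) = (2*S)/(S + (-3 + 2*S)) = (2*S)/(-3 + 3*S) = 2*S/(-3 + 3*S))
M(-8)*32298 = ((2/3)*(-8)/(-1 - 8))*32298 = ((2/3)*(-8)/(-9))*32298 = ((2/3)*(-8)*(-1/9))*32298 = (16/27)*32298 = 172256/9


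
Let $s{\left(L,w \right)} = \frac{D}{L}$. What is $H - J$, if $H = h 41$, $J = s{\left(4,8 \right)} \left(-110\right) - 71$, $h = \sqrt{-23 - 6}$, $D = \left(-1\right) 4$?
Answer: $-39 + 41 i \sqrt{29} \approx -39.0 + 220.79 i$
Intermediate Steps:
$D = -4$
$s{\left(L,w \right)} = - \frac{4}{L}$
$h = i \sqrt{29}$ ($h = \sqrt{-29} = i \sqrt{29} \approx 5.3852 i$)
$J = 39$ ($J = - \frac{4}{4} \left(-110\right) - 71 = \left(-4\right) \frac{1}{4} \left(-110\right) - 71 = \left(-1\right) \left(-110\right) - 71 = 110 - 71 = 39$)
$H = 41 i \sqrt{29}$ ($H = i \sqrt{29} \cdot 41 = 41 i \sqrt{29} \approx 220.79 i$)
$H - J = 41 i \sqrt{29} - 39 = -39 + 41 i \sqrt{29}$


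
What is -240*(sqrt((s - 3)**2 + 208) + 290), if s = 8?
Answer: -69600 - 240*sqrt(233) ≈ -73264.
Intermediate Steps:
-240*(sqrt((s - 3)**2 + 208) + 290) = -240*(sqrt((8 - 3)**2 + 208) + 290) = -240*(sqrt(5**2 + 208) + 290) = -240*(sqrt(25 + 208) + 290) = -240*(sqrt(233) + 290) = -240*(290 + sqrt(233)) = -69600 - 240*sqrt(233)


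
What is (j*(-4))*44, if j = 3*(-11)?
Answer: 5808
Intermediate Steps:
j = -33
(j*(-4))*44 = -33*(-4)*44 = 132*44 = 5808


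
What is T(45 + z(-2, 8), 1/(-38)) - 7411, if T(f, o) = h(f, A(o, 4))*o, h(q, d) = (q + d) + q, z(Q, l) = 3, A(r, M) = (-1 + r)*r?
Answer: -406795055/54872 ≈ -7413.5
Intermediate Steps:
A(r, M) = r*(-1 + r)
h(q, d) = d + 2*q (h(q, d) = (d + q) + q = d + 2*q)
T(f, o) = o*(2*f + o*(-1 + o)) (T(f, o) = (o*(-1 + o) + 2*f)*o = (2*f + o*(-1 + o))*o = o*(2*f + o*(-1 + o)))
T(45 + z(-2, 8), 1/(-38)) - 7411 = (2*(45 + 3) + (-1 + 1/(-38))/(-38))/(-38) - 7411 = -(2*48 - (-1 - 1/38)/38)/38 - 7411 = -(96 - 1/38*(-39/38))/38 - 7411 = -(96 + 39/1444)/38 - 7411 = -1/38*138663/1444 - 7411 = -138663/54872 - 7411 = -406795055/54872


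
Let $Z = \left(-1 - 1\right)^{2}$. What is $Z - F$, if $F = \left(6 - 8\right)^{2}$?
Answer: $0$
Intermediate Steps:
$Z = 4$ ($Z = \left(-2\right)^{2} = 4$)
$F = 4$ ($F = \left(-2\right)^{2} = 4$)
$Z - F = 4 - 4 = 0$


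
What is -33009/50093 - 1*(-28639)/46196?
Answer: -90270337/2314096228 ≈ -0.039009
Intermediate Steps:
-33009/50093 - 1*(-28639)/46196 = -33009*1/50093 + 28639*(1/46196) = -33009/50093 + 28639/46196 = -90270337/2314096228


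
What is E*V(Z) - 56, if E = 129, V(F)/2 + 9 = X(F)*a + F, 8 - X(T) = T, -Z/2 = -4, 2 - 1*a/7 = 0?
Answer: -314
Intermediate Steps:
a = 14 (a = 14 - 7*0 = 14 + 0 = 14)
Z = 8 (Z = -2*(-4) = 8)
X(T) = 8 - T
V(F) = 206 - 26*F (V(F) = -18 + 2*((8 - F)*14 + F) = -18 + 2*((112 - 14*F) + F) = -18 + 2*(112 - 13*F) = -18 + (224 - 26*F) = 206 - 26*F)
E*V(Z) - 56 = 129*(206 - 26*8) - 56 = 129*(206 - 208) - 56 = 129*(-2) - 56 = -258 - 56 = -314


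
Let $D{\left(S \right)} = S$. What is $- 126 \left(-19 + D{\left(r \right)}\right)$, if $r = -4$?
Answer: $2898$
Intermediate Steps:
$- 126 \left(-19 + D{\left(r \right)}\right) = - 126 \left(-19 - 4\right) = \left(-126\right) \left(-23\right) = 2898$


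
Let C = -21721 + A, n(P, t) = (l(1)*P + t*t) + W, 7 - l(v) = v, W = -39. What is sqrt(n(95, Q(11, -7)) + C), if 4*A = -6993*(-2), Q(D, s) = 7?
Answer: 3*I*sqrt(7842)/2 ≈ 132.83*I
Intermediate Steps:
l(v) = 7 - v
n(P, t) = -39 + t**2 + 6*P (n(P, t) = ((7 - 1*1)*P + t*t) - 39 = ((7 - 1)*P + t**2) - 39 = (6*P + t**2) - 39 = (t**2 + 6*P) - 39 = -39 + t**2 + 6*P)
A = 6993/2 (A = (-6993*(-2))/4 = (1/4)*13986 = 6993/2 ≈ 3496.5)
C = -36449/2 (C = -21721 + 6993/2 = -36449/2 ≈ -18225.)
sqrt(n(95, Q(11, -7)) + C) = sqrt((-39 + 7**2 + 6*95) - 36449/2) = sqrt((-39 + 49 + 570) - 36449/2) = sqrt(580 - 36449/2) = sqrt(-35289/2) = 3*I*sqrt(7842)/2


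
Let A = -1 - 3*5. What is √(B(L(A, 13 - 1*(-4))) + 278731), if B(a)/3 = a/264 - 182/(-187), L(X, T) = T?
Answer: √155952851142/748 ≈ 527.95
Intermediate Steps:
A = -16 (A = -1 - 15 = -16)
B(a) = 546/187 + a/88 (B(a) = 3*(a/264 - 182/(-187)) = 3*(a*(1/264) - 182*(-1/187)) = 3*(a/264 + 182/187) = 3*(182/187 + a/264) = 546/187 + a/88)
√(B(L(A, 13 - 1*(-4))) + 278731) = √((546/187 + (13 - 1*(-4))/88) + 278731) = √((546/187 + (13 + 4)/88) + 278731) = √((546/187 + (1/88)*17) + 278731) = √((546/187 + 17/88) + 278731) = √(4657/1496 + 278731) = √(416986233/1496) = √155952851142/748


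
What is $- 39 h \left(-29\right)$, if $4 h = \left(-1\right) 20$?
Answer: $-5655$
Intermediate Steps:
$h = -5$ ($h = \frac{\left(-1\right) 20}{4} = \frac{1}{4} \left(-20\right) = -5$)
$- 39 h \left(-29\right) = \left(-39\right) \left(-5\right) \left(-29\right) = 195 \left(-29\right) = -5655$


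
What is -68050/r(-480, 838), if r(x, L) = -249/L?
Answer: 57025900/249 ≈ 2.2902e+5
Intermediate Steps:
-68050/r(-480, 838) = -68050/((-249/838)) = -68050/((-249*1/838)) = -68050/(-249/838) = -68050*(-838/249) = 57025900/249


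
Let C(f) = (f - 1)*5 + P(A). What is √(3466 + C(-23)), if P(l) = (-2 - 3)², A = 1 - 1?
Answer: √3371 ≈ 58.060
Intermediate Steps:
A = 0
P(l) = 25 (P(l) = (-5)² = 25)
C(f) = 20 + 5*f (C(f) = (f - 1)*5 + 25 = (-1 + f)*5 + 25 = (-5 + 5*f) + 25 = 20 + 5*f)
√(3466 + C(-23)) = √(3466 + (20 + 5*(-23))) = √(3466 + (20 - 115)) = √(3466 - 95) = √3371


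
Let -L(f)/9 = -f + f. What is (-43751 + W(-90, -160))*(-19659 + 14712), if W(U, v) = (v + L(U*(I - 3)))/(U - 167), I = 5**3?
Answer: 55623311109/257 ≈ 2.1643e+8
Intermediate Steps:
I = 125
L(f) = 0 (L(f) = -9*(-f + f) = -9*0 = 0)
W(U, v) = v/(-167 + U) (W(U, v) = (v + 0)/(U - 167) = v/(-167 + U))
(-43751 + W(-90, -160))*(-19659 + 14712) = (-43751 - 160/(-167 - 90))*(-19659 + 14712) = (-43751 - 160/(-257))*(-4947) = (-43751 - 160*(-1/257))*(-4947) = (-43751 + 160/257)*(-4947) = -11243847/257*(-4947) = 55623311109/257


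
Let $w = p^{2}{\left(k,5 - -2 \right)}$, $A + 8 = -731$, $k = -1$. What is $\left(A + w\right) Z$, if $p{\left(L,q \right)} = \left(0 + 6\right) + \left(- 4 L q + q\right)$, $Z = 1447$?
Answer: $1363074$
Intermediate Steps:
$A = -739$ ($A = -8 - 731 = -739$)
$p{\left(L,q \right)} = 6 + q - 4 L q$ ($p{\left(L,q \right)} = 6 - \left(- q + 4 L q\right) = 6 + q - 4 L q$)
$w = 1681$ ($w = \left(6 + \left(5 - -2\right) - - 4 \left(5 - -2\right)\right)^{2} = \left(6 + \left(5 + 2\right) - - 4 \left(5 + 2\right)\right)^{2} = \left(6 + 7 - \left(-4\right) 7\right)^{2} = \left(6 + 7 + 28\right)^{2} = 41^{2} = 1681$)
$\left(A + w\right) Z = \left(-739 + 1681\right) 1447 = 942 \cdot 1447 = 1363074$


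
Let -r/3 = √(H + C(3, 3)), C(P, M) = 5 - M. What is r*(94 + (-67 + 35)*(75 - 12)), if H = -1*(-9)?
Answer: 5766*√11 ≈ 19124.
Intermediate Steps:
H = 9
r = -3*√11 (r = -3*√(9 + (5 - 1*3)) = -3*√(9 + (5 - 3)) = -3*√(9 + 2) = -3*√11 ≈ -9.9499)
r*(94 + (-67 + 35)*(75 - 12)) = (-3*√11)*(94 + (-67 + 35)*(75 - 12)) = (-3*√11)*(94 - 32*63) = (-3*√11)*(94 - 2016) = -3*√11*(-1922) = 5766*√11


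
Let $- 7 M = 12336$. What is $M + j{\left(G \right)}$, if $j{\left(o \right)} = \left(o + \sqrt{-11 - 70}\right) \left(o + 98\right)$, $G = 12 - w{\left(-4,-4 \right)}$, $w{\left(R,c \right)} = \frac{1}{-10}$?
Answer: $- \frac{301053}{700} + \frac{9909 i}{10} \approx -430.08 + 990.9 i$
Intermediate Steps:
$w{\left(R,c \right)} = - \frac{1}{10}$
$M = - \frac{12336}{7}$ ($M = \left(- \frac{1}{7}\right) 12336 = - \frac{12336}{7} \approx -1762.3$)
$G = \frac{121}{10}$ ($G = 12 - - \frac{1}{10} = 12 + \frac{1}{10} = \frac{121}{10} \approx 12.1$)
$j{\left(o \right)} = \left(98 + o\right) \left(o + 9 i\right)$ ($j{\left(o \right)} = \left(o + \sqrt{-81}\right) \left(98 + o\right) = \left(o + 9 i\right) \left(98 + o\right) = \left(98 + o\right) \left(o + 9 i\right)$)
$M + j{\left(G \right)} = - \frac{12336}{7} + \left(\left(\frac{121}{10}\right)^{2} + 882 i + \frac{121 \left(98 + 9 i\right)}{10}\right) = - \frac{12336}{7} + \left(\frac{14641}{100} + 882 i + \left(\frac{5929}{5} + \frac{1089 i}{10}\right)\right) = - \frac{12336}{7} + \left(\frac{133221}{100} + \frac{9909 i}{10}\right) = - \frac{301053}{700} + \frac{9909 i}{10}$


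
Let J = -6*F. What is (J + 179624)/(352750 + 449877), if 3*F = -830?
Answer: 181284/802627 ≈ 0.22586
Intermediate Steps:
F = -830/3 (F = (⅓)*(-830) = -830/3 ≈ -276.67)
J = 1660 (J = -6*(-830/3) = 1660)
(J + 179624)/(352750 + 449877) = (1660 + 179624)/(352750 + 449877) = 181284/802627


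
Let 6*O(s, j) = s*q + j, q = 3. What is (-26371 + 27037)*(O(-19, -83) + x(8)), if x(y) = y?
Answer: -10212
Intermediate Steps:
O(s, j) = s/2 + j/6 (O(s, j) = (s*3 + j)/6 = (3*s + j)/6 = (j + 3*s)/6 = s/2 + j/6)
(-26371 + 27037)*(O(-19, -83) + x(8)) = (-26371 + 27037)*(((1/2)*(-19) + (1/6)*(-83)) + 8) = 666*((-19/2 - 83/6) + 8) = 666*(-70/3 + 8) = 666*(-46/3) = -10212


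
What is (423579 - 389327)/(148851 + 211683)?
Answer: 17126/180267 ≈ 0.095003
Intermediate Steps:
(423579 - 389327)/(148851 + 211683) = 34252/360534 = 34252*(1/360534) = 17126/180267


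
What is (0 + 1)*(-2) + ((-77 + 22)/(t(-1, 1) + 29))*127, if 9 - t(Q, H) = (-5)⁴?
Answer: 5811/587 ≈ 9.8995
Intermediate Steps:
t(Q, H) = -616 (t(Q, H) = 9 - 1*(-5)⁴ = 9 - 1*625 = 9 - 625 = -616)
(0 + 1)*(-2) + ((-77 + 22)/(t(-1, 1) + 29))*127 = (0 + 1)*(-2) + ((-77 + 22)/(-616 + 29))*127 = 1*(-2) - 55/(-587)*127 = -2 - 55*(-1/587)*127 = -2 + (55/587)*127 = -2 + 6985/587 = 5811/587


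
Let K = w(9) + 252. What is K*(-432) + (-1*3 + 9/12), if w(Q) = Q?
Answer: -451017/4 ≈ -1.1275e+5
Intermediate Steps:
K = 261 (K = 9 + 252 = 261)
K*(-432) + (-1*3 + 9/12) = 261*(-432) + (-1*3 + 9/12) = -112752 + (-3 + 9*(1/12)) = -112752 + (-3 + ¾) = -112752 - 9/4 = -451017/4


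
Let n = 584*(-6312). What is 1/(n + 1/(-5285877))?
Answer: -5285877/19484842084417 ≈ -2.7128e-7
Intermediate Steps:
n = -3686208
1/(n + 1/(-5285877)) = 1/(-3686208 + 1/(-5285877)) = 1/(-3686208 - 1/5285877) = 1/(-19484842084417/5285877) = -5285877/19484842084417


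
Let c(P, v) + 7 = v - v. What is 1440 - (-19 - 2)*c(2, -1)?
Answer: 1293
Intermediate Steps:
c(P, v) = -7 (c(P, v) = -7 + (v - v) = -7 + 0 = -7)
1440 - (-19 - 2)*c(2, -1) = 1440 - (-19 - 2)*(-7) = 1440 - (-21)*(-7) = 1440 - 1*147 = 1440 - 147 = 1293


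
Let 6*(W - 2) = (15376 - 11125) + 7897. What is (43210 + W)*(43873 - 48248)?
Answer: -593731250/3 ≈ -1.9791e+8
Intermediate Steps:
W = 6080/3 (W = 2 + ((15376 - 11125) + 7897)/6 = 2 + (4251 + 7897)/6 = 2 + (⅙)*12148 = 2 + 6074/3 = 6080/3 ≈ 2026.7)
(43210 + W)*(43873 - 48248) = (43210 + 6080/3)*(43873 - 48248) = (135710/3)*(-4375) = -593731250/3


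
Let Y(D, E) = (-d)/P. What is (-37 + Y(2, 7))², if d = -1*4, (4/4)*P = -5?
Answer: 35721/25 ≈ 1428.8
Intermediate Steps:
P = -5
d = -4
Y(D, E) = -⅘ (Y(D, E) = -1*(-4)/(-5) = 4*(-⅕) = -⅘)
(-37 + Y(2, 7))² = (-37 - ⅘)² = (-189/5)² = 35721/25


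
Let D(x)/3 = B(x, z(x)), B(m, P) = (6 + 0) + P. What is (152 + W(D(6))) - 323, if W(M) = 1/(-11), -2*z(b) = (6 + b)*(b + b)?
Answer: -1882/11 ≈ -171.09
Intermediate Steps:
z(b) = -b*(6 + b) (z(b) = -(6 + b)*(b + b)/2 = -(6 + b)*2*b/2 = -b*(6 + b))
B(m, P) = 6 + P
D(x) = 18 - 3*x*(6 + x) (D(x) = 3*(6 - x*(6 + x)) = 18 - 3*x*(6 + x))
W(M) = -1/11
(152 + W(D(6))) - 323 = (152 - 1/11) - 323 = 1671/11 - 323 = -1882/11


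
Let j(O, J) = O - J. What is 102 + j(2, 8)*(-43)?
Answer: 360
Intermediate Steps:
102 + j(2, 8)*(-43) = 102 + (2 - 1*8)*(-43) = 102 + (2 - 8)*(-43) = 102 - 6*(-43) = 102 + 258 = 360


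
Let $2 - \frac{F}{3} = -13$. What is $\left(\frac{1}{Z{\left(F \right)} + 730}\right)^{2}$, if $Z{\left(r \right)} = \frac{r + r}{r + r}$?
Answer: $\frac{1}{534361} \approx 1.8714 \cdot 10^{-6}$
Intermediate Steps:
$F = 45$ ($F = 6 - -39 = 6 + 39 = 45$)
$Z{\left(r \right)} = 1$ ($Z{\left(r \right)} = \frac{2 r}{2 r} = 2 r \frac{1}{2 r} = 1$)
$\left(\frac{1}{Z{\left(F \right)} + 730}\right)^{2} = \left(\frac{1}{1 + 730}\right)^{2} = \left(\frac{1}{731}\right)^{2} = \frac{1}{534361}$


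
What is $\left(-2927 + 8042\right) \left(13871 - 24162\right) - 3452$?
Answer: $-52641917$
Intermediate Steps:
$\left(-2927 + 8042\right) \left(13871 - 24162\right) - 3452 = 5115 \left(-10291\right) - 3452 = -52638465 - 3452 = -52641917$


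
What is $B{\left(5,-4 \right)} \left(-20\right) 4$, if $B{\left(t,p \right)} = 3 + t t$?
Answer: $-2240$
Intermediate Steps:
$B{\left(t,p \right)} = 3 + t^{2}$
$B{\left(5,-4 \right)} \left(-20\right) 4 = \left(3 + 5^{2}\right) \left(-20\right) 4 = \left(3 + 25\right) \left(-20\right) 4 = 28 \left(-20\right) 4 = \left(-560\right) 4 = -2240$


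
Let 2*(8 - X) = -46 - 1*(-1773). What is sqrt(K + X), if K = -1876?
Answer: 3*I*sqrt(1214)/2 ≈ 52.264*I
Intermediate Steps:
X = -1711/2 (X = 8 - (-46 - 1*(-1773))/2 = 8 - (-46 + 1773)/2 = 8 - 1/2*1727 = 8 - 1727/2 = -1711/2 ≈ -855.50)
sqrt(K + X) = sqrt(-1876 - 1711/2) = sqrt(-5463/2) = 3*I*sqrt(1214)/2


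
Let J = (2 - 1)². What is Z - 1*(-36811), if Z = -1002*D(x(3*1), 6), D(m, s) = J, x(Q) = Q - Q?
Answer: 35809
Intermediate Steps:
J = 1 (J = 1² = 1)
x(Q) = 0
D(m, s) = 1
Z = -1002 (Z = -1002*1 = -1002)
Z - 1*(-36811) = -1002 - 1*(-36811) = -1002 + 36811 = 35809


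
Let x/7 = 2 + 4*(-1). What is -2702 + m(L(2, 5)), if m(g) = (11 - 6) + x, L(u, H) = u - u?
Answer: -2711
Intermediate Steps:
x = -14 (x = 7*(2 + 4*(-1)) = 7*(2 - 4) = 7*(-2) = -14)
L(u, H) = 0
m(g) = -9 (m(g) = (11 - 6) - 14 = 5 - 14 = -9)
-2702 + m(L(2, 5)) = -2702 - 9 = -2711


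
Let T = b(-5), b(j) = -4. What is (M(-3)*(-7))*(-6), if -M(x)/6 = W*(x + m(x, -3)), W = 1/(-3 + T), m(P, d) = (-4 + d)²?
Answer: 1656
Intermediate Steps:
T = -4
W = -⅐ (W = 1/(-3 - 4) = 1/(-7) = -⅐ ≈ -0.14286)
M(x) = 42 + 6*x/7 (M(x) = -(-6)*(x + (-4 - 3)²)/7 = -(-6)*(x + (-7)²)/7 = -(-6)*(x + 49)/7 = -(-6)*(49 + x)/7 = -6*(-7 - x/7) = 42 + 6*x/7)
(M(-3)*(-7))*(-6) = ((42 + (6/7)*(-3))*(-7))*(-6) = ((42 - 18/7)*(-7))*(-6) = ((276/7)*(-7))*(-6) = -276*(-6) = 1656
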